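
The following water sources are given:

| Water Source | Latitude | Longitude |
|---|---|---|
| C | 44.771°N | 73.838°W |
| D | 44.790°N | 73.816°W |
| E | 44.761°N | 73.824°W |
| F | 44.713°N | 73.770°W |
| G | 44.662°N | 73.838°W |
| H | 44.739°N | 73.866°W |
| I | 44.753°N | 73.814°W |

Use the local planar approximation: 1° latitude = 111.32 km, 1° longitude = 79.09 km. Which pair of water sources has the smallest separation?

E and I

Pairwise distances:
C–D: 2.739 km
C–E: 1.570 km
C–F: 8.403 km
C–G: 12.134 km
C–H: 4.194 km
C–I: 2.760 km
D–E: 3.290 km
D–F: 9.312 km
D–G: 14.355 km
D–H: 6.919 km
D–I: 4.122 km
E–F: 6.840 km
E–G: 11.076 km
E–H: 4.127 km
E–I: 1.191 km
F–G: 7.820 km
F–H: 8.126 km
F–I: 5.651 km
G–H: 8.853 km
G–I: 10.306 km
H–I: 4.398 km
Closest pair: E–I at 1.191 km.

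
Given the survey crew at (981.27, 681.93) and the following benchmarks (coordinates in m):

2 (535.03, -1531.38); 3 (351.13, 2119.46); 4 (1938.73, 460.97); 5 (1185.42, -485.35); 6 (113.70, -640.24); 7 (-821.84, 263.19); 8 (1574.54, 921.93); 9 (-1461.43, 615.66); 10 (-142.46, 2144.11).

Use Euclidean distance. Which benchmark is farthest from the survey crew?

9

Distances from (981.27, 681.93):
2: 2257.85 m
3: 1569.58 m
4: 982.63 m
5: 1185.00 m
6: 1581.40 m
7: 1851.09 m
8: 639.98 m
9: 2443.60 m
10: 1844.11 m
Maximum: 9 at 2443.60 m.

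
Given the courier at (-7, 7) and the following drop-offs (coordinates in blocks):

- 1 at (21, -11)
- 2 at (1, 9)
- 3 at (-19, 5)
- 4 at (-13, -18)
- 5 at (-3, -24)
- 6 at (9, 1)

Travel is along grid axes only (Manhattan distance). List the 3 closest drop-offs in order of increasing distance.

Distances from (-7, 7):
1: 46 blocks
2: 10 blocks
3: 14 blocks
4: 31 blocks
5: 35 blocks
6: 22 blocks
Sorted: 2 (10 blocks) < 3 (14 blocks) < 6 (22 blocks) < 4 (31 blocks) < 5 (35 blocks) < …

2, 3, 6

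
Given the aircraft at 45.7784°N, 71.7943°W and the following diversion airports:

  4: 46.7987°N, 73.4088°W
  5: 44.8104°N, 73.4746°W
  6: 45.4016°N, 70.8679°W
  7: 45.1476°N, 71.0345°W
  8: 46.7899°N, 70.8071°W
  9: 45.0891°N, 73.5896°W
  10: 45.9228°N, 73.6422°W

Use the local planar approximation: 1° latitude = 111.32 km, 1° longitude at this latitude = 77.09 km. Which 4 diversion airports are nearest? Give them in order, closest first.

Distances from 45.7784°N, 71.7943°W:
4: 168.4966 km
5: 168.4959 km
6: 82.8232 km
7: 91.4425 km
8: 135.9062 km
9: 158.2479 km
10: 143.3587 km
Sorted: 6 (82.8232 km) < 7 (91.4425 km) < 8 (135.9062 km) < 10 (143.3587 km) < 9 (158.2479 km) < 5 (168.4959 km) < …

6, 7, 8, 10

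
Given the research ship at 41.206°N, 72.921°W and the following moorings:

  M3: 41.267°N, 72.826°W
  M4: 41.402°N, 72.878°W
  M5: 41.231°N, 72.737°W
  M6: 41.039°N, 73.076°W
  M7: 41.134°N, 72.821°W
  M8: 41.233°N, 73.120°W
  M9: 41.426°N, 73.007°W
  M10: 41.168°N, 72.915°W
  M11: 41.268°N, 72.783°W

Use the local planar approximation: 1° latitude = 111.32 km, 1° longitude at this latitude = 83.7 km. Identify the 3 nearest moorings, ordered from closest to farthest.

M10, M3, M7

Distances from 41.206°N, 72.921°W:
M3: 10.456 km
M4: 22.114 km
M5: 15.650 km
M6: 22.670 km
M7: 11.589 km
M8: 16.925 km
M9: 25.526 km
M10: 4.260 km
M11: 13.456 km
Sorted: M10 (4.260 km) < M3 (10.456 km) < M7 (11.589 km) < M11 (13.456 km) < M5 (15.650 km) < …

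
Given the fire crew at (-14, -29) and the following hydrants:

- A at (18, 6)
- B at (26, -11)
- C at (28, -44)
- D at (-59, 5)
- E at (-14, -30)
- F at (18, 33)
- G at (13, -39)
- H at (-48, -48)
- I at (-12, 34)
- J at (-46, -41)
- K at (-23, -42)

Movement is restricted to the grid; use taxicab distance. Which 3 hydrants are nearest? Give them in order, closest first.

E, K, G

Distances from (-14, -29):
A: |32| + |35| = 32 + 35 = 67
B: |40| + |18| = 40 + 18 = 58
C: |42| + |-15| = 42 + 15 = 57
D: |-45| + |34| = 45 + 34 = 79
E: |0| + |-1| = 0 + 1 = 1
F: |32| + |62| = 32 + 62 = 94
G: |27| + |-10| = 27 + 10 = 37
H: |-34| + |-19| = 34 + 19 = 53
I: |2| + |63| = 2 + 63 = 65
J: |-32| + |-12| = 32 + 12 = 44
K: |-9| + |-13| = 9 + 13 = 22
Sorted: E (1) < K (22) < G (37) < J (44) < H (53) < …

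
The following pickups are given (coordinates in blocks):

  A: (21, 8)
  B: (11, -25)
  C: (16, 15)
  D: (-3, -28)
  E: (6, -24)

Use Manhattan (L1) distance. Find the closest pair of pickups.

B and E

Pairwise distances:
A–B: 43 blocks
A–C: 12 blocks
A–D: 60 blocks
A–E: 47 blocks
B–C: 45 blocks
B–D: 17 blocks
B–E: 6 blocks
C–D: 62 blocks
C–E: 49 blocks
D–E: 13 blocks
Closest pair: B–E at 6 blocks.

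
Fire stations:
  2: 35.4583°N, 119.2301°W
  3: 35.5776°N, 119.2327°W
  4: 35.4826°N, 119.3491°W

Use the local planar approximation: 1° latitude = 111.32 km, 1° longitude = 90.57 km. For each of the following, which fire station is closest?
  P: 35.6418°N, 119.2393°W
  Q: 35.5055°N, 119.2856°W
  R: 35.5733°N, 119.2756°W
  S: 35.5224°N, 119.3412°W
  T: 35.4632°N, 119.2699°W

P at 35.6418°N, 119.2393°W:
  2: 20.4442 km
  3: 7.1717 km
  4: 20.3216 km
  → nearest: 3 (7.1717 km)
Q at 35.5055°N, 119.2856°W:
  2: 7.2715 km
  3: 9.3474 km
  4: 6.2909 km
  → nearest: 4 (6.2909 km)
R at 35.5733°N, 119.2756°W:
  2: 13.4487 km
  3: 3.9148 km
  4: 12.0937 km
  → nearest: 3 (3.9148 km)
S at 35.5224°N, 119.3412°W:
  2: 12.3356 km
  3: 11.5899 km
  4: 4.4879 km
  → nearest: 4 (4.4879 km)
T at 35.4632°N, 119.2699°W:
  2: 3.6457 km
  3: 13.1732 km
  4: 7.4912 km
  → nearest: 2 (3.6457 km)

P→3; Q→4; R→3; S→4; T→2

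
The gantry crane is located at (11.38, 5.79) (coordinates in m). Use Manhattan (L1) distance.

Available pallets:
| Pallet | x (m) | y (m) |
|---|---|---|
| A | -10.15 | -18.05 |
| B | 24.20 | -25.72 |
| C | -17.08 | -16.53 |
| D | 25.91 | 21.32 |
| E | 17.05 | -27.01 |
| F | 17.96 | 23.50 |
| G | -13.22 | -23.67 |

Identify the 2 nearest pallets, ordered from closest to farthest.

F, D

Distances from (11.38, 5.79):
A: |-21.53| + |-23.84| = 21.53 + 23.84 = 45.37 m
B: |12.82| + |-31.51| = 12.82 + 31.51 = 44.33 m
C: |-28.46| + |-22.32| = 28.46 + 22.32 = 50.78 m
D: |14.53| + |15.53| = 14.53 + 15.53 = 30.06 m
E: |5.67| + |-32.80| = 5.67 + 32.80 = 38.47 m
F: |6.58| + |17.71| = 6.58 + 17.71 = 24.29 m
G: |-24.60| + |-29.46| = 24.60 + 29.46 = 54.06 m
Sorted: F (24.29 m) < D (30.06 m) < E (38.47 m) < B (44.33 m) < …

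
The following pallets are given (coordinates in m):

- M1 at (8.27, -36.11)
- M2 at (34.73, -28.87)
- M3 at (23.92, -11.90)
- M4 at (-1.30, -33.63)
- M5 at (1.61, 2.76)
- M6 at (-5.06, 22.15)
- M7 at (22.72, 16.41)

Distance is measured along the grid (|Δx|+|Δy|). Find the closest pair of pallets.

M1 and M4

Pairwise distances:
M1–M2: 33.70 m
M1–M3: 39.86 m
M1–M4: 12.05 m
M1–M5: 45.53 m
M1–M6: 71.59 m
M1–M7: 66.97 m
M2–M3: 27.78 m
M2–M4: 40.79 m
M2–M5: 64.75 m
M2–M6: 90.81 m
M2–M7: 57.29 m
M3–M4: 46.95 m
M3–M5: 36.97 m
M3–M6: 63.03 m
M3–M7: 29.51 m
M4–M5: 39.30 m
M4–M6: 59.54 m
M4–M7: 74.06 m
M5–M6: 26.06 m
M5–M7: 34.76 m
M6–M7: 33.52 m
Closest pair: M1–M4 at 12.05 m.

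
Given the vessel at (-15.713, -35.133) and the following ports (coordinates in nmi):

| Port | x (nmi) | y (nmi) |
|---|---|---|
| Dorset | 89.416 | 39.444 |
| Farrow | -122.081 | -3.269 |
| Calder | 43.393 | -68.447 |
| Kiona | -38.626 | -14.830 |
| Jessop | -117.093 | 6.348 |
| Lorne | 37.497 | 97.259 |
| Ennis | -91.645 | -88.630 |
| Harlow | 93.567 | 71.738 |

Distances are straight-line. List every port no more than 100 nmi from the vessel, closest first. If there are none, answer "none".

Distances from (-15.713, -35.133):
Dorset: 128.895 nmi
Farrow: 111.038 nmi
Calder: 67.848 nmi
Kiona: 30.614 nmi
Jessop: 109.538 nmi
Lorne: 142.685 nmi
Ennis: 92.885 nmi
Harlow: 152.851 nmi
Threshold 100 nmi: Kiona (30.614 nmi), Calder (67.848 nmi), Ennis (92.885 nmi) are within range.

Kiona, Calder, Ennis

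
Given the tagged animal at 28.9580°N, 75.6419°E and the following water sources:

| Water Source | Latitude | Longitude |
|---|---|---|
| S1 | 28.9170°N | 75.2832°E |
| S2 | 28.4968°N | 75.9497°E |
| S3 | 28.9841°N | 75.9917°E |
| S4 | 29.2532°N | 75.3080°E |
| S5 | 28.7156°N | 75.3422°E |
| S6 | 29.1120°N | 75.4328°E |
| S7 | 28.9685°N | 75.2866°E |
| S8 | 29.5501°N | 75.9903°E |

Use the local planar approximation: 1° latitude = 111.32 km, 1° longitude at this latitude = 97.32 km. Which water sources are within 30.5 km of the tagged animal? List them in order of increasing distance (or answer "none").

S6

Distances from 28.9580°N, 75.6419°E:
S1: √((-0.0410·111.32)² + (-0.3587·97.32)²) = √(20.831191 + 1218.616219) = 35.2058 km
S2: √((-0.4612·111.32)² + (0.3078·97.32)²) = √(2635.876102 + 897.307776) = 59.4406 km
S3: √((0.0261·111.32)² + (0.3498·97.32)²) = √(8.441651 + 1158.894257) = 34.1663 km
S4: √((0.2952·111.32)² + (-0.3339·97.32)²) = √(1079.888961 + 1055.934644) = 46.2150 km
S5: √((-0.2424·111.32)² + (-0.2997·97.32)²) = √(728.134529 + 850.702456) = 39.7346 km
S6: √((0.1540·111.32)² + (-0.2091·97.32)²) = √(293.892049 + 414.106709) = 26.6082 km
S7: √((0.0105·111.32)² + (-0.3553·97.32)²) = √(1.366234 + 1195.623976) = 34.5975 km
S8: √((0.5921·111.32)² + (0.3484·97.32)²) = √(4344.467148 + 1149.636366) = 74.1222 km
Threshold 30.5 km: S6 (26.6082 km) is within range.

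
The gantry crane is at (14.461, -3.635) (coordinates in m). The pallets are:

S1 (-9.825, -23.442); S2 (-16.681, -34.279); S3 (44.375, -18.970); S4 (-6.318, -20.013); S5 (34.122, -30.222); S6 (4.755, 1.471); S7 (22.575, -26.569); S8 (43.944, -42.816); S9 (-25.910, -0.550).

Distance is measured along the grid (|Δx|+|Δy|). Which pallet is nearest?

S6

Distances from (14.461, -3.635):
S1: |-24.286| + |-19.807| = 24.286 + 19.807 = 44.093 m
S2: |-31.142| + |-30.644| = 31.142 + 30.644 = 61.786 m
S3: |29.914| + |-15.335| = 29.914 + 15.335 = 45.249 m
S4: |-20.779| + |-16.378| = 20.779 + 16.378 = 37.157 m
S5: |19.661| + |-26.587| = 19.661 + 26.587 = 46.248 m
S6: |-9.706| + |5.106| = 9.706 + 5.106 = 14.812 m
S7: |8.114| + |-22.934| = 8.114 + 22.934 = 31.048 m
S8: |29.483| + |-39.181| = 29.483 + 39.181 = 68.664 m
S9: |-40.371| + |3.085| = 40.371 + 3.085 = 43.456 m
Minimum: S6 at 14.812 m.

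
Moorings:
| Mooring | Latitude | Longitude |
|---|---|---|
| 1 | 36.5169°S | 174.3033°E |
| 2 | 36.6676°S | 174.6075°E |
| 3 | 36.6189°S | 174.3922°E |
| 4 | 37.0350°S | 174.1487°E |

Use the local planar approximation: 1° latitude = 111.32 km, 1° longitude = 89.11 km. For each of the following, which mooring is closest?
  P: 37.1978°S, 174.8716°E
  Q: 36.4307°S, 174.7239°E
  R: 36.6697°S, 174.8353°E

P→2; Q→2; R→2

P at 37.1978°S, 174.8716°E:
  1: 91.1583 km
  2: 63.5408 km
  3: 77.3166 km
  4: 66.9184 km
  → nearest: 2 (63.5408 km)
Q at 36.4307°S, 174.7239°E:
  1: 38.6886 km
  2: 28.3382 km
  3: 36.2296 km
  4: 84.5726 km
  → nearest: 2 (28.3382 km)
R at 36.6697°S, 174.8353°E:
  1: 50.3657 km
  2: 20.3006 km
  3: 39.8875 km
  4: 73.4643 km
  → nearest: 2 (20.3006 km)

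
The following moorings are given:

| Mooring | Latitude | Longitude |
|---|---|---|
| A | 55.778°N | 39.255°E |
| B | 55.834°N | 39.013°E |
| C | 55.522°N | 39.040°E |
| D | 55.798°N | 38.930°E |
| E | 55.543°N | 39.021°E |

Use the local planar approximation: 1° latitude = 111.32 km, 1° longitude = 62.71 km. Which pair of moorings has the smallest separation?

Pairwise distances:
A–B: 16.406 km
A–C: 31.526 km
A–D: 20.502 km
A–E: 29.995 km
B–C: 34.773 km
B–D: 6.569 km
B–E: 32.398 km
C–D: 31.489 km
C–E: 2.624 km
D–E: 28.955 km
Closest pair: C–E at 2.624 km.

C and E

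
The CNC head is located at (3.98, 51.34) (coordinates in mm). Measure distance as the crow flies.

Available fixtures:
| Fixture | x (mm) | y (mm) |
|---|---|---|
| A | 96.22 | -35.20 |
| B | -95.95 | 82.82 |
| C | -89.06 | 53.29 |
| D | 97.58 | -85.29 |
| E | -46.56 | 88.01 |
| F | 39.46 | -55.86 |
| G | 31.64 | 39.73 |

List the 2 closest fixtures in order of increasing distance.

Distances from (3.98, 51.34):
A: √((92.24)² + (-86.54)²) = √(8508.2176 + 7489.1716) = 126.48 mm
B: √((-99.93)² + (31.48)²) = √(9986.0049 + 990.9904) = 104.77 mm
C: √((-93.04)² + (1.95)²) = √(8656.4416 + 3.8025) = 93.06 mm
D: √((93.60)² + (-136.63)²) = √(8760.9600 + 18667.7569) = 165.62 mm
E: √((-50.54)² + (36.67)²) = √(2554.2916 + 1344.6889) = 62.44 mm
F: √((35.48)² + (-107.20)²) = √(1258.8304 + 11491.8400) = 112.92 mm
G: √((27.66)² + (-11.61)²) = √(765.0756 + 134.7921) = 30.00 mm
Sorted: G (30.00 mm) < E (62.44 mm) < C (93.06 mm) < B (104.77 mm) < …

G, E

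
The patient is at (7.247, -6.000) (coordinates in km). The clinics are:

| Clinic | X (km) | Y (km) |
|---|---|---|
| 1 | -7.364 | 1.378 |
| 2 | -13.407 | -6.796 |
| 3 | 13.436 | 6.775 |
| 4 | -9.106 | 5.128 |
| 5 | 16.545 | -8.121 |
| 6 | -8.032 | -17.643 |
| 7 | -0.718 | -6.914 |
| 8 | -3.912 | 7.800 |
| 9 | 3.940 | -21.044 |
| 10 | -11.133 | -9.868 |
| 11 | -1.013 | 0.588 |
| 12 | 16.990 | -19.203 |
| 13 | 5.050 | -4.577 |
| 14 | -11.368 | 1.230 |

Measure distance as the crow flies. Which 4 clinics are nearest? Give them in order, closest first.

13, 7, 5, 11

Distances from (7.247, -6.000):
1: √((-14.611)² + (7.378)²) = √(213.48132 + 54.43488) = 16.368 km
2: √((-20.654)² + (-0.796)²) = √(426.58772 + 0.63362) = 20.669 km
3: √((6.189)² + (12.775)²) = √(38.30372 + 163.20063) = 14.195 km
4: √((-16.353)² + (11.128)²) = √(267.42061 + 123.83238) = 19.780 km
5: √((9.298)² + (-2.121)²) = √(86.45280 + 4.49864) = 9.537 km
6: √((-15.279)² + (-11.643)²) = √(233.44784 + 135.55945) = 19.210 km
7: √((-7.965)² + (-0.914)²) = √(63.44122 + 0.83540) = 8.017 km
8: √((-11.159)² + (13.800)²) = √(124.52328 + 190.44000) = 17.747 km
9: √((-3.307)² + (-15.044)²) = √(10.93625 + 226.32194) = 15.403 km
10: √((-18.380)² + (-3.868)²) = √(337.82440 + 14.96142) = 18.783 km
11: √((-8.260)² + (6.588)²) = √(68.22760 + 43.40174) = 10.565 km
12: √((9.743)² + (-13.203)²) = √(94.92605 + 174.31921) = 16.409 km
13: √((-2.197)² + (1.423)²) = √(4.82681 + 2.02493) = 2.618 km
14: √((-18.615)² + (7.230)²) = √(346.51823 + 52.27290) = 19.970 km
Sorted: 13 (2.618 km) < 7 (8.017 km) < 5 (9.537 km) < 11 (10.565 km) < 3 (14.195 km) < 9 (15.403 km) < …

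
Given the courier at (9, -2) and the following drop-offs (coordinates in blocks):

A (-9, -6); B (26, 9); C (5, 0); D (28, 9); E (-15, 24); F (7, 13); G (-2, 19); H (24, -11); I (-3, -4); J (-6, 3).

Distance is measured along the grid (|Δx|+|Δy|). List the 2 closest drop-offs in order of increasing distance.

Distances from (9, -2):
A: |-18| + |-4| = 18 + 4 = 22 blocks
B: |17| + |11| = 17 + 11 = 28 blocks
C: |-4| + |2| = 4 + 2 = 6 blocks
D: |19| + |11| = 19 + 11 = 30 blocks
E: |-24| + |26| = 24 + 26 = 50 blocks
F: |-2| + |15| = 2 + 15 = 17 blocks
G: |-11| + |21| = 11 + 21 = 32 blocks
H: |15| + |-9| = 15 + 9 = 24 blocks
I: |-12| + |-2| = 12 + 2 = 14 blocks
J: |-15| + |5| = 15 + 5 = 20 blocks
Sorted: C (6 blocks) < I (14 blocks) < F (17 blocks) < J (20 blocks) < …

C, I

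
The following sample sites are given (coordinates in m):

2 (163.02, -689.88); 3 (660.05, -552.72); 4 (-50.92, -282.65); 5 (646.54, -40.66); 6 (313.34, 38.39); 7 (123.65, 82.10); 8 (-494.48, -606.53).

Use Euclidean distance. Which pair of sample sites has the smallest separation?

Pairwise distances:
2–3: 515.61 m
2–4: 460.01 m
2–5: 809.49 m
2–6: 743.62 m
2–7: 772.98 m
2–8: 662.76 m
3–4: 760.54 m
3–5: 512.24 m
3–6: 685.29 m
3–7: 831.10 m
3–8: 1155.78 m
4–5: 738.25 m
4–6: 485.54 m
4–7: 404.37 m
4–8: 549.22 m
5–6: 342.45 m
5–7: 537.11 m
5–8: 1273.63 m
6–7: 194.66 m
6–8: 1033.68 m
7–8: 925.36 m
Closest pair: 6–7 at 194.66 m.

6 and 7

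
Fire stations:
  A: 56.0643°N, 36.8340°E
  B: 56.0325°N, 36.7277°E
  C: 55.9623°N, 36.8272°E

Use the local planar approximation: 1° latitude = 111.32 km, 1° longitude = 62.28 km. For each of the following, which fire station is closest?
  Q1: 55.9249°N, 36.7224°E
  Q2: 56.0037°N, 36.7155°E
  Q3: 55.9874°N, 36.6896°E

Q1→C; Q2→B; Q3→B

Q1 at 55.9249°N, 36.7224°E:
  A: √((0.1394·111.32)² + (0.1116·62.28)²) = √(240.808572 + 48.308727) = 17.0034 km
  B: √((0.1076·111.32)² + (0.0053·62.28)²) = √(143.473251 + 0.108955) = 11.9826 km
  C: √((0.0374·111.32)² + (0.1048·62.28)²) = √(17.333633 + 42.600998) = 7.7417 km
  → nearest: C (7.7417 km)
Q2 at 56.0037°N, 36.7155°E:
  A: √((0.0606·111.32)² + (0.1185·62.28)²) = √(45.508408 + 54.467057) = 9.9988 km
  B: √((0.0288·111.32)² + (0.0122·62.28)²) = √(10.278539 + 0.577320) = 3.2948 km
  C: √((-0.0414·111.32)² + (0.1117·62.28)²) = √(21.239636 + 48.395341) = 8.3448 km
  → nearest: B (3.2948 km)
Q3 at 55.9874°N, 36.6896°E:
  A: √((0.0769·111.32)² + (0.1444·62.28)²) = √(73.282297 + 80.878222) = 12.4161 km
  B: √((0.0451·111.32)² + (0.0381·62.28)²) = √(25.205742 + 5.630503) = 5.5530 km
  C: √((-0.0251·111.32)² + (0.1376·62.28)²) = √(7.807174 + 73.440238) = 9.0137 km
  → nearest: B (5.5530 km)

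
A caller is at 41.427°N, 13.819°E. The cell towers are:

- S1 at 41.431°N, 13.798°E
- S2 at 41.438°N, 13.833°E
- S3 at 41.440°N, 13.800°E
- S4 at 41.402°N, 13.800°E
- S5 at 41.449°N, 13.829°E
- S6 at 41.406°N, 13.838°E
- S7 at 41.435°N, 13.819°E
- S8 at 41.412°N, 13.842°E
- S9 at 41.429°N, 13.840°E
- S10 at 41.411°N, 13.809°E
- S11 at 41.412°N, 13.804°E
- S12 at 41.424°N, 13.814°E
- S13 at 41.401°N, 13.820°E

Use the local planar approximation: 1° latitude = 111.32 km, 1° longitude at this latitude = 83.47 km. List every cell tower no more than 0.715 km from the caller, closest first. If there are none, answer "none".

Distances from 41.427°N, 13.819°E:
S1: √((0.004·111.32)² + (-0.021·83.47)²) = √(0.19827 + 3.07255) = 1.809 km
S2: √((0.011·111.32)² + (0.014·83.47)²) = √(1.49945 + 1.36558) = 1.693 km
S3: √((0.013·111.32)² + (-0.019·83.47)²) = √(2.09427 + 2.51517) = 2.147 km
S4: √((-0.025·111.32)² + (-0.019·83.47)²) = √(7.74509 + 2.51517) = 3.203 km
S5: √((0.022·111.32)² + (0.010·83.47)²) = √(5.99780 + 0.69672) = 2.587 km
S6: √((-0.021·111.32)² + (0.019·83.47)²) = √(5.46493 + 2.51517) = 2.825 km
S7: √((0.008·111.32)² + (0.000·83.47)²) = √(0.79310 + 0.00000) = 0.891 km
S8: √((-0.015·111.32)² + (0.023·83.47)²) = √(2.78823 + 3.68567) = 2.544 km
S9: √((0.002·111.32)² + (0.021·83.47)²) = √(0.04957 + 3.07255) = 1.767 km
S10: √((-0.016·111.32)² + (-0.010·83.47)²) = √(3.17239 + 0.69672) = 1.967 km
S11: √((-0.015·111.32)² + (-0.015·83.47)²) = √(2.78823 + 1.56763) = 2.087 km
S12: √((-0.003·111.32)² + (-0.005·83.47)²) = √(0.11153 + 0.17418) = 0.535 km
S13: √((-0.026·111.32)² + (0.001·83.47)²) = √(8.37709 + 0.00697) = 2.896 km
Threshold 0.715 km: S12 (0.535 km) is within range.

S12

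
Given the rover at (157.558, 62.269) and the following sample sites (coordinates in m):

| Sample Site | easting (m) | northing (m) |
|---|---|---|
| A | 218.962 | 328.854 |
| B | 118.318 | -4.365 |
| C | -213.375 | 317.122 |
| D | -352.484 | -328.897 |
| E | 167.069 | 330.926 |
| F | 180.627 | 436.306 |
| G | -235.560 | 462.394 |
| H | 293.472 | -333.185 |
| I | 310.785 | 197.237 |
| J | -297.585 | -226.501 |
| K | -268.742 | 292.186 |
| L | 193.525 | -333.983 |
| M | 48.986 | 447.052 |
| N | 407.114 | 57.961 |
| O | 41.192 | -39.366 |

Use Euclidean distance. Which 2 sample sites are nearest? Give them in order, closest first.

Distances from (157.558, 62.269):
A: 273.565 m
B: 77.330 m
C: 450.046 m
D: 642.770 m
E: 268.825 m
F: 374.748 m
G: 560.929 m
H: 418.158 m
I: 204.193 m
J: 539.021 m
K: 484.349 m
L: 397.881 m
M: 399.807 m
N: 249.593 m
O: 154.502 m
Sorted: B (77.330 m) < O (154.502 m) < I (204.193 m) < N (249.593 m) < …

B, O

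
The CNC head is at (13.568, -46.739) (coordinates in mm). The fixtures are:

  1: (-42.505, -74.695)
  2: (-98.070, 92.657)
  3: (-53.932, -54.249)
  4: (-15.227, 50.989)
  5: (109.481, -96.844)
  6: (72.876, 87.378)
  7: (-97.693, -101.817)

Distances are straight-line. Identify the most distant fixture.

Distances from (13.568, -46.739):
1: 62.656 mm
2: 178.590 mm
3: 67.916 mm
4: 101.882 mm
5: 108.212 mm
6: 146.645 mm
7: 124.147 mm
Maximum: 2 at 178.590 mm.

2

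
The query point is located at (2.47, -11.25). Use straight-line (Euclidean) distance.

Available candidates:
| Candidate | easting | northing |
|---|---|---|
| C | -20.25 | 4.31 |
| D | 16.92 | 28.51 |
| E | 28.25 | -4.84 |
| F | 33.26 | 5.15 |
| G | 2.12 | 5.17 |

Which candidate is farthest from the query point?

D

Distances from (2.47, -11.25):
C: √((-22.72)² + (15.56)²) = √(516.1984 + 242.1136) = 27.54
D: √((14.45)² + (39.76)²) = √(208.8025 + 1580.8576) = 42.30
E: √((25.78)² + (6.41)²) = √(664.6084 + 41.0881) = 26.56
F: √((30.79)² + (16.40)²) = √(948.0241 + 268.9600) = 34.89
G: √((-0.35)² + (16.42)²) = √(0.1225 + 269.6164) = 16.42
Maximum: D at 42.30.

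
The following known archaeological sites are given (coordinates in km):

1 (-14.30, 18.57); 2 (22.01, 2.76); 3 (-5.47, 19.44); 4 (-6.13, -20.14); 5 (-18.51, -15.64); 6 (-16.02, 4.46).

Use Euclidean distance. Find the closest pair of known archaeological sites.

1 and 3

Pairwise distances:
1–2: 39.60 km
1–3: 8.87 km
1–4: 39.56 km
1–5: 34.47 km
1–6: 14.21 km
2–3: 32.15 km
2–4: 36.28 km
2–5: 44.50 km
2–6: 38.07 km
3–4: 39.59 km
3–5: 37.43 km
3–6: 18.32 km
4–5: 13.17 km
4–6: 26.51 km
5–6: 20.25 km
Closest pair: 1–3 at 8.87 km.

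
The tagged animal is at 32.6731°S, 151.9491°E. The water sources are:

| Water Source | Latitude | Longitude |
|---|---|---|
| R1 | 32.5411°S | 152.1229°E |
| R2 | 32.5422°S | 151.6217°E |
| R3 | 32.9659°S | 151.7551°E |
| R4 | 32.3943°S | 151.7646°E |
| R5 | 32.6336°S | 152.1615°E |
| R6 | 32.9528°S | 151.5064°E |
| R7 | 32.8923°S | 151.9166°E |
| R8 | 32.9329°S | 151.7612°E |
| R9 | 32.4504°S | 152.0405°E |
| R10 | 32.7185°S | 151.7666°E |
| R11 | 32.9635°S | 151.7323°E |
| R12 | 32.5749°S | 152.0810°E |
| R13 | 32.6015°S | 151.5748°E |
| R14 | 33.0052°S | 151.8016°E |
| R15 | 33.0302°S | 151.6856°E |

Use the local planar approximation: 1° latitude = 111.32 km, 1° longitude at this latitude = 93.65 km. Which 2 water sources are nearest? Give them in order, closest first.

Distances from 32.6731°S, 151.9491°E:
R1: 21.9281 km
R2: 33.9475 km
R3: 37.3160 km
R4: 35.5215 km
R5: 20.3715 km
R6: 51.8488 km
R7: 24.5904 km
R8: 33.8536 km
R9: 26.2271 km
R10: 17.8227 km
R11: 38.1743 km
R12: 16.4949 km
R13: 35.9480 km
R14: 39.4657 km
R15: 46.7888 km
Sorted: R12 (16.4949 km) < R10 (17.8227 km) < R5 (20.3715 km) < R1 (21.9281 km) < …

R12, R10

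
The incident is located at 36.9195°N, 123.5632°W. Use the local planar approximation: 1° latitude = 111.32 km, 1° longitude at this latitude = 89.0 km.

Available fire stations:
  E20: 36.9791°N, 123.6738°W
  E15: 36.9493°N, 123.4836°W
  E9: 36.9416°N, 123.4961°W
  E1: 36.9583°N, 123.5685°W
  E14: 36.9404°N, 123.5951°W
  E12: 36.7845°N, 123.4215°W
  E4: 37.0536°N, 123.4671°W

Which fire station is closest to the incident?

Distances from 36.9195°N, 123.5632°W:
E20: 11.8706 km
E15: 7.8226 km
E9: 6.4588 km
E1: 4.3449 km
E14: 3.6706 km
E12: 19.6187 km
E4: 17.2046 km
Minimum: E14 at 3.6706 km.

E14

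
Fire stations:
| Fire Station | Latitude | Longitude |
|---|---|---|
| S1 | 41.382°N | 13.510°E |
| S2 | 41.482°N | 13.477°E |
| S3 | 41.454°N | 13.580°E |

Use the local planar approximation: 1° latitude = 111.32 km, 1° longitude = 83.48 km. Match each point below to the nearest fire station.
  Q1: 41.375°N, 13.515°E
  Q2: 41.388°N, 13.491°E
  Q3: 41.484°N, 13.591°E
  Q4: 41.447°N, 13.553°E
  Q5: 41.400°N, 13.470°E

Q1→S1; Q2→S1; Q3→S3; Q4→S3; Q5→S1

Q1 at 41.375°N, 13.515°E:
  S1: 0.884 km
  S2: 12.326 km
  S3: 10.334 km
  → nearest: S1 (0.884 km)
Q2 at 41.388°N, 13.491°E:
  S1: 1.721 km
  S2: 10.529 km
  S3: 10.449 km
  → nearest: S1 (1.721 km)
Q3 at 41.484°N, 13.591°E:
  S1: 13.216 km
  S2: 9.519 km
  S3: 3.464 km
  → nearest: S3 (3.464 km)
Q4 at 41.447°N, 13.553°E:
  S1: 8.077 km
  S2: 7.445 km
  S3: 2.385 km
  → nearest: S3 (2.385 km)
Q5 at 41.400°N, 13.470°E:
  S1: 3.894 km
  S2: 9.147 km
  S3: 10.975 km
  → nearest: S1 (3.894 km)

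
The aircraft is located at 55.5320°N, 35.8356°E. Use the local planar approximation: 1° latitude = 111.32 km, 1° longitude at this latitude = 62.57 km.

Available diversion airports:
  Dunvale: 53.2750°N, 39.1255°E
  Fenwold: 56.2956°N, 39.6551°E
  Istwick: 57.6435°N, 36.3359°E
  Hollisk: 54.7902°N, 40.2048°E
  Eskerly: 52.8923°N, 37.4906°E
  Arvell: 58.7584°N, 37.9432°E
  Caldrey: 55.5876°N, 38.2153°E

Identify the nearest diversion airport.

Caldrey

Distances from 55.5320°N, 35.8356°E:
Dunvale: 324.8076 km
Fenwold: 253.6534 km
Istwick: 237.1275 km
Hollisk: 285.5802 km
Eskerly: 311.5637 km
Arvell: 382.6073 km
Caldrey: 149.0264 km
Minimum: Caldrey at 149.0264 km.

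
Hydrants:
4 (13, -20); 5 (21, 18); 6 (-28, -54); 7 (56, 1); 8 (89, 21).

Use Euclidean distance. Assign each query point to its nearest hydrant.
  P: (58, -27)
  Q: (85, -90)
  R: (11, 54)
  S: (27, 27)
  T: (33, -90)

P→7; Q→7; R→5; S→5; T→6

P at (58, -27):
  4: 45.5
  5: 58.3
  6: 90.1
  7: 28.1
  8: 57.1
  → nearest: 7 (28.1)
Q at (85, -90):
  4: 100.4
  5: 125.5
  6: 118.6
  7: 95.5
  8: 111.1
  → nearest: 7 (95.5)
R at (11, 54):
  4: 74.0
  5: 37.4
  6: 114.8
  7: 69.5
  8: 84.7
  → nearest: 5 (37.4)
S at (27, 27):
  4: 49.0
  5: 10.8
  6: 97.9
  7: 38.9
  8: 62.3
  → nearest: 5 (10.8)
T at (33, -90):
  4: 72.8
  5: 108.7
  6: 70.8
  7: 93.9
  8: 124.3
  → nearest: 6 (70.8)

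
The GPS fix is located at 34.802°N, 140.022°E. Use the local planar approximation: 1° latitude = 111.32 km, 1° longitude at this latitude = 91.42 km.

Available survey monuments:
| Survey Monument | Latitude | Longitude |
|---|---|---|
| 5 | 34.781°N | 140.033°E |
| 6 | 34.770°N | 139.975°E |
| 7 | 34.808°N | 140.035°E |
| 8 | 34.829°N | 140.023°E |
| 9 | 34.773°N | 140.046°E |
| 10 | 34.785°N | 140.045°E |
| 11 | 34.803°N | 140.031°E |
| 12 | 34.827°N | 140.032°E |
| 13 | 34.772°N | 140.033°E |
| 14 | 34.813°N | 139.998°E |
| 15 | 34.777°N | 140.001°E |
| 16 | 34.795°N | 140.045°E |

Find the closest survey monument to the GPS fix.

11

Distances from 34.802°N, 140.022°E:
5: √((-0.021·111.32)² + (0.011·91.42)²) = √(5.46493 + 1.01127) = 2.545 km
6: √((-0.032·111.32)² + (-0.047·91.42)²) = √(12.68955 + 18.46197) = 5.581 km
7: √((0.006·111.32)² + (0.013·91.42)²) = √(0.44612 + 1.41244) = 1.363 km
8: √((0.027·111.32)² + (0.001·91.42)²) = √(9.03387 + 0.00836) = 3.007 km
9: √((-0.029·111.32)² + (0.024·91.42)²) = √(10.42179 + 4.81399) = 3.903 km
10: √((-0.017·111.32)² + (0.023·91.42)²) = √(3.58133 + 4.42118) = 2.829 km
11: √((0.001·111.32)² + (0.009·91.42)²) = √(0.01239 + 0.67697) = 0.830 km
12: √((0.025·111.32)² + (0.010·91.42)²) = √(7.74509 + 0.83576) = 2.929 km
13: √((-0.030·111.32)² + (0.011·91.42)²) = √(11.15293 + 1.01127) = 3.488 km
14: √((0.011·111.32)² + (-0.024·91.42)²) = √(1.49945 + 4.81399) = 2.513 km
15: √((-0.025·111.32)² + (-0.021·91.42)²) = √(7.74509 + 3.68571) = 3.381 km
16: √((-0.007·111.32)² + (0.023·91.42)²) = √(0.60721 + 4.42118) = 2.242 km
Minimum: 11 at 0.830 km.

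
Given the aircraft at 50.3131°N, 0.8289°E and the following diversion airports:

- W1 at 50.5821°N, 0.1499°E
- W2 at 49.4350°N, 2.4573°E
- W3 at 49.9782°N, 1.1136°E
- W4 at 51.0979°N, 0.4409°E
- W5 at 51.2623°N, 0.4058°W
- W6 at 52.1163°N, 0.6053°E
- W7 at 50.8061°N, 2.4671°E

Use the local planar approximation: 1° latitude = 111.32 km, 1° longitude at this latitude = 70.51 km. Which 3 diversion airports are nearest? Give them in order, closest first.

W3, W1, W4

Distances from 50.3131°N, 0.8289°E:
W1: √((0.2690·111.32)² + (-0.6790·70.51)²) = √(896.707816 + 2292.139144) = 56.4699 km
W2: √((-0.8781·111.32)² + (1.6284·70.51)²) = √(9555.080486 + 13183.284268) = 150.7925 km
W3: √((-0.3349·111.32)² + (0.2847·70.51)²) = √(1389.878031 + 402.973385) = 42.3421 km
W4: √((0.7848·111.32)² + (-0.3880·70.51)²) = √(7632.457313 + 748.453598) = 91.5473 km
W5: √((0.9492·111.32)² + (-1.2347·70.51)²) = √(11165.080391 + 7579.216723) = 136.9098 km
W6: √((1.8032·111.32)² + (-0.2236·70.51)²) = √(40293.425752 + 248.567891) = 201.3504 km
W7: √((0.4930·111.32)² + (1.6382·70.51)²) = √(3011.897818 + 13342.440432) = 127.8841 km
Sorted: W3 (42.3421 km) < W1 (56.4699 km) < W4 (91.5473 km) < W7 (127.8841 km) < W5 (136.9098 km) < …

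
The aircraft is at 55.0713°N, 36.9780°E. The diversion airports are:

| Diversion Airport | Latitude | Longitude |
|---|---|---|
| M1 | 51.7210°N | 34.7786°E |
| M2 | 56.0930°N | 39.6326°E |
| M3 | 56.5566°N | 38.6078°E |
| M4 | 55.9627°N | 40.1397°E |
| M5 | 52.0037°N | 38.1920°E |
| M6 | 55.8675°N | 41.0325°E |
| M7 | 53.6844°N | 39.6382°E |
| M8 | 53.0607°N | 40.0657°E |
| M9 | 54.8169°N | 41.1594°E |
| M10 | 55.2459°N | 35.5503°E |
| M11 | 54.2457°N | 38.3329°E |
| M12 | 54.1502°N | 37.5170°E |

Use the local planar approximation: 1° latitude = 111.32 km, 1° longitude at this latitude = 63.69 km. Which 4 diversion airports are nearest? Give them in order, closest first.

Distances from 55.0713°N, 36.9780°E:
M1: √((-3.3503·111.32)² + (-2.1994·63.69)²) = √(139095.727406 + 19622.346446) = 398.3944 km
M2: √((1.0217·111.32)² + (2.6546·63.69)²) = √(12935.796716 + 28585.163321) = 203.7669 km
M3: √((1.4853·111.32)² + (1.6298·63.69)²) = √(27338.504738 + 10774.847315) = 195.2264 km
M4: √((0.8914·111.32)² + (3.1617·63.69)²) = √(9846.721502 + 40549.342466) = 224.4907 km
M5: √((-3.0676·111.32)² + (1.2140·63.69)²) = √(116612.163674 + 5978.329823) = 350.1293 km
M6: √((0.7962·111.32)² + (4.0545·63.69)²) = √(7855.805853 + 66683.303590) = 273.0185 km
M7: √((-1.3869·111.32)² + (2.6602·63.69)²) = √(23836.181936 + 28705.893946) = 229.2206 km
M8: √((-2.0106·111.32)² + (3.0877·63.69)²) = √(50095.388819 + 38673.430124) = 297.9410 km
M9: √((-0.2544·111.32)² + (4.1814·63.69)²) = √(802.011525 + 70922.808910) = 267.8149 km
M10: √((0.1746·111.32)² + (-1.4277·63.69)²) = √(377.776444 + 8268.303636) = 92.9843 km
M11: √((-0.8256·111.32)² + (1.3549·63.69)²) = √(8446.674603 + 7446.582122) = 126.0685 km
M12: √((-0.9211·111.32)² + (0.5390·63.69)²) = √(10513.806018 + 1178.474062) = 108.1308 km
Sorted: M10 (92.9843 km) < M12 (108.1308 km) < M11 (126.0685 km) < M3 (195.2264 km) < M2 (203.7669 km) < M4 (224.4907 km) < …

M10, M12, M11, M3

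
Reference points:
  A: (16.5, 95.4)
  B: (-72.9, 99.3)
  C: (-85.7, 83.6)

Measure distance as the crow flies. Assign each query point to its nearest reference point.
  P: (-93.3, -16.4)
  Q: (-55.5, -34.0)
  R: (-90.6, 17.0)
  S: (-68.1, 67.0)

P at (-93.3, -16.4):
  A: 156.7
  B: 117.5
  C: 100.3
  → nearest: C (100.3)
Q at (-55.5, -34.0):
  A: 148.1
  B: 134.4
  C: 121.4
  → nearest: C (121.4)
R at (-90.6, 17.0):
  A: 132.7
  B: 84.2
  C: 66.8
  → nearest: C (66.8)
S at (-68.1, 67.0):
  A: 89.2
  B: 32.7
  C: 24.2
  → nearest: C (24.2)

P→C; Q→C; R→C; S→C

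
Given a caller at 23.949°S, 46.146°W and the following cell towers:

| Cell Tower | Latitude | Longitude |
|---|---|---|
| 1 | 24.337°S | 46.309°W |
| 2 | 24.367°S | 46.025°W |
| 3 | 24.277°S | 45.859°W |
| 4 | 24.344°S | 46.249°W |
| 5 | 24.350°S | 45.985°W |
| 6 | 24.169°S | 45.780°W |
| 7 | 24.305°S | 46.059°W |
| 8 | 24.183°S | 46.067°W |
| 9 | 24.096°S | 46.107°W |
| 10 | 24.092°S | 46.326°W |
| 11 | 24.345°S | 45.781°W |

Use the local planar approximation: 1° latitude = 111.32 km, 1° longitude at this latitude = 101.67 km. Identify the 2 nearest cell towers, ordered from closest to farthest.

Distances from 23.949°S, 46.146°W:
1: √((-0.388·111.32)² + (-0.163·101.67)²) = √(1865.56269 + 274.63814) = 46.262 km
2: √((-0.418·111.32)² + (0.121·101.67)²) = √(2165.20469 + 151.34093) = 48.131 km
3: √((-0.328·111.32)² + (0.287·101.67)²) = √(1333.19625 + 851.43096) = 46.740 km
4: √((-0.395·111.32)² + (-0.103·101.67)²) = √(1933.48402 + 109.66299) = 45.201 km
5: √((-0.401·111.32)² + (0.161·101.67)²) = √(1992.66889 + 267.93991) = 47.546 km
6: √((-0.220·111.32)² + (0.366·101.67)²) = √(599.77969 + 1384.67489) = 44.547 km
7: √((-0.356·111.32)² + (0.087·101.67)²) = √(1570.53056 + 78.23916) = 40.605 km
8: √((-0.234·111.32)² + (0.079·101.67)²) = √(678.54415 + 64.51190) = 27.259 km
9: √((-0.147·111.32)² + (0.039·101.67)²) = √(267.78181 + 15.72226) = 16.838 km
10: √((-0.143·111.32)² + (-0.180·101.67)²) = √(253.40692 + 334.91196) = 24.255 km
11: √((-0.396·111.32)² + (0.365·101.67)²) = √(1943.28620 + 1377.11870) = 57.623 km
Sorted: 9 (16.838 km) < 10 (24.255 km) < 8 (27.259 km) < 7 (40.605 km) < …

9, 10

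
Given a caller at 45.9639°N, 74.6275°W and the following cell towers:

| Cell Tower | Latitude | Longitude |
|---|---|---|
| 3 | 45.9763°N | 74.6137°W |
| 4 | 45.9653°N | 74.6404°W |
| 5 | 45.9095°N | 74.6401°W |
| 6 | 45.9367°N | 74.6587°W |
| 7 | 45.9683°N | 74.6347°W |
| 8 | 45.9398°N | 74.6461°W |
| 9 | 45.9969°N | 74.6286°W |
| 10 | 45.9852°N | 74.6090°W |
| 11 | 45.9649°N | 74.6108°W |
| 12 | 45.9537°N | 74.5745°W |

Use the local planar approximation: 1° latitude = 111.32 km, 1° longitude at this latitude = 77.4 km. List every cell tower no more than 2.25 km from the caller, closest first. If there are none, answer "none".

7, 4, 11, 3

Distances from 45.9639°N, 74.6275°W:
3: 1.7454 km
4: 1.0105 km
5: 6.1338 km
6: 3.8730 km
7: 0.7419 km
8: 3.0447 km
9: 3.6745 km
10: 2.7699 km
11: 1.2974 km
12: 4.2564 km
Threshold 2.25 km: 7 (0.7419 km), 4 (1.0105 km), 11 (1.2974 km), 3 (1.7454 km) are within range.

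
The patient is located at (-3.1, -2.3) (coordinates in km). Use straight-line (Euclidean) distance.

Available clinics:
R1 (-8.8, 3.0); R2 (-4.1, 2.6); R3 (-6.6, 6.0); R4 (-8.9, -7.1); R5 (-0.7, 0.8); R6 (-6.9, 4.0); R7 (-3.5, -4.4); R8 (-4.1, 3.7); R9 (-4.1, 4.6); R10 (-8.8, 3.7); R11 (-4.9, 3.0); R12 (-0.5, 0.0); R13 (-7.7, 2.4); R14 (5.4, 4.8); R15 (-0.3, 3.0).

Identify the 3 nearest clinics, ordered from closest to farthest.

R7, R12, R5

Distances from (-3.1, -2.3):
R1: √((-5.7)² + (5.3)²) = √(32.490 + 28.090) = 7.8 km
R2: √((-1.0)² + (4.9)²) = √(1.000 + 24.010) = 5.0 km
R3: √((-3.5)² + (8.3)²) = √(12.250 + 68.890) = 9.0 km
R4: √((-5.8)² + (-4.8)²) = √(33.640 + 23.040) = 7.5 km
R5: √((2.4)² + (3.1)²) = √(5.760 + 9.610) = 3.9 km
R6: √((-3.8)² + (6.3)²) = √(14.440 + 39.690) = 7.4 km
R7: √((-0.4)² + (-2.1)²) = √(0.160 + 4.410) = 2.1 km
R8: √((-1.0)² + (6.0)²) = √(1.000 + 36.000) = 6.1 km
R9: √((-1.0)² + (6.9)²) = √(1.000 + 47.610) = 7.0 km
R10: √((-5.7)² + (6.0)²) = √(32.490 + 36.000) = 8.3 km
R11: √((-1.8)² + (5.3)²) = √(3.240 + 28.090) = 5.6 km
R12: √((2.6)² + (2.3)²) = √(6.760 + 5.290) = 3.5 km
R13: √((-4.6)² + (4.7)²) = √(21.160 + 22.090) = 6.6 km
R14: √((8.5)² + (7.1)²) = √(72.250 + 50.410) = 11.1 km
R15: √((2.8)² + (5.3)²) = √(7.840 + 28.090) = 6.0 km
Sorted: R7 (2.1 km) < R12 (3.5 km) < R5 (3.9 km) < R2 (5.0 km) < R11 (5.6 km) < …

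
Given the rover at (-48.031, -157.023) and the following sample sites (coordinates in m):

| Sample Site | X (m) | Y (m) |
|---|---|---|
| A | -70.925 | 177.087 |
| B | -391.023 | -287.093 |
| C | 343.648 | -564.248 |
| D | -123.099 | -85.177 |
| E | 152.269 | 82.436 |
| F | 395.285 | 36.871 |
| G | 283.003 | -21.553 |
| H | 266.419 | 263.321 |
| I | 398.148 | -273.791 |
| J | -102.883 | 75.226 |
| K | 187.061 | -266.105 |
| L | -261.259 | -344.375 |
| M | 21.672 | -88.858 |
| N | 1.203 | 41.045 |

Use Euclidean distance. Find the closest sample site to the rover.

Distances from (-48.031, -157.023):
A: 334.893 m
B: 366.827 m
C: 565.017 m
D: 103.909 m
E: 312.187 m
F: 483.864 m
G: 357.681 m
H: 524.946 m
I: 461.205 m
J: 238.639 m
K: 259.166 m
L: 283.843 m
M: 97.493 m
N: 204.095 m
Minimum: M at 97.493 m.

M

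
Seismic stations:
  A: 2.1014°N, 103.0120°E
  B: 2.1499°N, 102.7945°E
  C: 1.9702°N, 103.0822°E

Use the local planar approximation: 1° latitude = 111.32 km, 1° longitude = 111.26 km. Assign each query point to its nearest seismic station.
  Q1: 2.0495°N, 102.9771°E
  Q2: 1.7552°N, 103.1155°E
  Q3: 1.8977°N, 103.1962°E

Q1 at 2.0495°N, 102.9771°E:
  A: √((0.0519·111.32)² + (0.0349·111.26)²) = √(33.379599 + 15.077487) = 6.9611 km
  B: √((0.1004·111.32)² + (-0.1826·111.26)²) = √(124.914778 + 412.742944) = 23.1874 km
  C: √((-0.0793·111.32)² + (0.1051·111.26)²) = √(77.927864 + 136.736212) = 14.6514 km
  → nearest: A (6.9611 km)
Q2 at 1.7552°N, 103.1155°E:
  A: √((0.3462·111.32)² + (-0.1035·111.26)²) = √(1485.253288 + 132.604667) = 40.2226 km
  B: √((0.3947·111.32)² + (-0.3210·111.26)²) = √(1930.548196 + 1275.522653) = 56.6222 km
  C: √((0.2150·111.32)² + (-0.0333·111.26)²) = √(572.826782 + 13.726714) = 24.2189 km
  → nearest: C (24.2189 km)
Q3 at 1.8977°N, 103.1962°E:
  A: √((0.2037·111.32)² + (-0.1842·111.26)²) = √(514.195715 + 420.007807) = 30.5647 km
  B: √((0.2522·111.32)² + (-0.4017·111.26)²) = √(788.200235 + 1997.476942) = 52.7795 km
  C: √((0.0725·111.32)² + (-0.1140·111.26)²) = √(65.136198 + 160.874724) = 15.0337 km
  → nearest: C (15.0337 km)

Q1→A; Q2→C; Q3→C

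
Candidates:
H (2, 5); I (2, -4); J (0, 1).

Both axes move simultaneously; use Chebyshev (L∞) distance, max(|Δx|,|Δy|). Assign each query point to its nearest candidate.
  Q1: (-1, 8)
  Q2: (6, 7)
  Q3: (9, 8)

Q1→H; Q2→H; Q3→H

Q1 at (-1, 8):
  H: max(|3|, |-3|) = 3
  I: max(|3|, |-12|) = 12
  J: max(|1|, |-7|) = 7
  → nearest: H (3)
Q2 at (6, 7):
  H: max(|-4|, |-2|) = 4
  I: max(|-4|, |-11|) = 11
  J: max(|-6|, |-6|) = 6
  → nearest: H (4)
Q3 at (9, 8):
  H: max(|-7|, |-3|) = 7
  I: max(|-7|, |-12|) = 12
  J: max(|-9|, |-7|) = 9
  → nearest: H (7)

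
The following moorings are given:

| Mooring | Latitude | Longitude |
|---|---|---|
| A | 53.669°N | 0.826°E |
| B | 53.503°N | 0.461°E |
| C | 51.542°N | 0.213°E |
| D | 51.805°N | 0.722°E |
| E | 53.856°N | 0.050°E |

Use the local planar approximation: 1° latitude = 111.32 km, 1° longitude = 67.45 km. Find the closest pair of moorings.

Pairwise distances:
A–B: √((-0.166·111.32)² + (-0.365·67.45)²) = √(341.47788 + 606.10747) = 30.783 km
C–D: √((0.263·111.32)² + (0.509·67.45)²) = √(857.15210 + 1178.68966) = 45.120 km
B–E: √((0.353·111.32)² + (-0.411·67.45)²) = √(1544.17247 + 768.50651) = 48.090 km
A–E: √((0.187·111.32)² + (-0.776·67.45)²) = √(433.34083 + 2739.60122) = 56.329 km
B–D: √((-1.698·111.32)² + (0.261·67.45)²) = √(35729.07454 + 309.91666) = 189.839 km
A–D: √((-1.864·111.32)² + (-0.104·67.45)²) = √(43056.44920 + 49.20742) = 207.619 km
B–C: √((-1.961·111.32)² + (-0.248·67.45)²) = √(47654.24383 + 279.81260) = 218.938 km
D–E: √((2.051·111.32)² + (-0.672·67.45)²) = √(52128.79861 + 2054.48254) = 232.773 km
A–C: √((-2.127·111.32)² + (-0.613·67.45)²) = √(56063.65080 + 1709.56200) = 240.361 km
C–E: √((2.314·111.32)² + (-0.163·67.45)²) = √(66354.91613 + 120.87573) = 257.829 km
Closest pair: A–B at 30.783 km.

A and B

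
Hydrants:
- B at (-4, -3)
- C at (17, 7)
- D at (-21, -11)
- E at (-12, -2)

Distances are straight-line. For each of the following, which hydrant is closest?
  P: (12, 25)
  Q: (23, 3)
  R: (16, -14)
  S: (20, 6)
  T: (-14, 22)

P→C; Q→C; R→C; S→C; T→E

P at (12, 25):
  B: 32.2
  C: 18.7
  D: 48.8
  E: 36.1
  → nearest: C (18.7)
Q at (23, 3):
  B: 27.7
  C: 7.2
  D: 46.2
  E: 35.4
  → nearest: C (7.2)
R at (16, -14):
  B: 22.8
  C: 21.0
  D: 37.1
  E: 30.5
  → nearest: C (21.0)
S at (20, 6):
  B: 25.6
  C: 3.2
  D: 44.4
  E: 33.0
  → nearest: C (3.2)
T at (-14, 22):
  B: 26.9
  C: 34.4
  D: 33.7
  E: 24.1
  → nearest: E (24.1)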